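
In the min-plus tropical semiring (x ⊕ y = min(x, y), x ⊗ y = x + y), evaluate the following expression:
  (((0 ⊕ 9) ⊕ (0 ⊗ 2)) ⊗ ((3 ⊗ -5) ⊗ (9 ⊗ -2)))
(((0 ⊕ 9) ⊕ (0 ⊗ 2)) ⊗ ((3 ⊗ -5) ⊗ (9 ⊗ -2))) = 5

Expand innermost to outermost. Recall ⊕ takes the minimum of its arguments and ⊗ takes their sum. Working out the expression (((0 ⊕ 9) ⊕ (0 ⊗ 2)) ⊗ ((3 ⊗ -5) ⊗ (9 ⊗ -2))) gives 5.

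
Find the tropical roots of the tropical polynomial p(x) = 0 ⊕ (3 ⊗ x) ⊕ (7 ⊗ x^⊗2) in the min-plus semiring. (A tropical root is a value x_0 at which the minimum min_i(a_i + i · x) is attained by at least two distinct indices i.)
Roots: {-4, -3}

Each tropical root is a break point of the lower envelope of the lines y = a_i + i · x (there are 3 lines, with slopes 0, 1, ..., 2). Only the lines that attain the minimum somewhere contribute to roots; other lines are dominated. Here the surviving (envelope) indices are i = 2, i = 1, i = 0.
Intersections between consecutive envelope lines give the roots: for adjacent envelope indices i < j the intersection is x = (a_i − a_j) / (j − i). Reading off the sorted break points: {-4, -3}.
Verification: at each break x_0, at least two indices attain the minimum of min_i(a_i + i · x_0).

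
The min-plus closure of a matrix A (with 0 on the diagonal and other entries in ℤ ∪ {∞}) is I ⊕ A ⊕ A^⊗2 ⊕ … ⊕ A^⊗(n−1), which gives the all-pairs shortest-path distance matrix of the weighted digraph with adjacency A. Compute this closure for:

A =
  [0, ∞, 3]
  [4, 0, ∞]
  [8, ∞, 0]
Closure =
  [0, ∞, 3]
  [4, 0, 7]
  [8, ∞, 0]

This is the Floyd-Warshall all-pairs shortest-path computation. For each intermediate vertex k = 0, 1, …, 2, update dist[i][j] ← min(dist[i][j], dist[i][k] + dist[k][j]). The final matrix gives, for each (i, j), the minimum total weight of any directed path from i to j (possibly empty when i = j).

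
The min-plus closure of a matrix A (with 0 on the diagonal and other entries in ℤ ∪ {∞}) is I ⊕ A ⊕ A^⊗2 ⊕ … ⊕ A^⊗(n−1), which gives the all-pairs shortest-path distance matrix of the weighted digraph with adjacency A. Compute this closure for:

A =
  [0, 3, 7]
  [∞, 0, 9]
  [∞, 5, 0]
Closure =
  [0, 3, 7]
  [∞, 0, 9]
  [∞, 5, 0]

This is the Floyd-Warshall all-pairs shortest-path computation. For each intermediate vertex k = 0, 1, …, 2, update dist[i][j] ← min(dist[i][j], dist[i][k] + dist[k][j]). The final matrix gives, for each (i, j), the minimum total weight of any directed path from i to j (possibly empty when i = j).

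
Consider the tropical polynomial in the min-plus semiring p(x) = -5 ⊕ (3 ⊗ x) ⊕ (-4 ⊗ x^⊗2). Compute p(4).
p(4) = -5

A tropical monomial a ⊗ x^⊗i evaluates to a + i · x. Evaluating each term at x = 4:
  Term 0 contributes -5 + 0 · 4 = -5
  Term 1 contributes 3 + 1 · 4 = 7
  Term 2 contributes -4 + 2 · 4 = 4
p(4) = ⊕ of these = min[-5, 7, 4] = -5.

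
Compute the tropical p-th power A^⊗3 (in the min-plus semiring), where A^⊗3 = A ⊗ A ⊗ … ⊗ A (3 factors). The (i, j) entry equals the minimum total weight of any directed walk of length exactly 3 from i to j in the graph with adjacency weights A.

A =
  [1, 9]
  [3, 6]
A^⊗3 =
  [3, 11]
  [5, 13]

Each entry (A^⊗3)_ij equals the minimum over all length-3 walks i = v_0 → v_1 → … → v_3 = j of Σ_t A[v_t][v_{t+1}]. For example, for (i, j) = (0, 1) we minimise over 4 possible intermediate vertex sequences; the minimum is 11, attained along the walk 0 → 0 → 0 → 1.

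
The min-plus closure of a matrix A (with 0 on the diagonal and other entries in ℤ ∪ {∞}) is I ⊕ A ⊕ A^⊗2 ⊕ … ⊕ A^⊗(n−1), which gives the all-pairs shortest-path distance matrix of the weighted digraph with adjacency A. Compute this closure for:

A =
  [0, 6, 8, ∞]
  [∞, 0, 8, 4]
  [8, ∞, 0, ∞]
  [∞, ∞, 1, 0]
Closure =
  [0, 6, 8, 10]
  [13, 0, 5, 4]
  [8, 14, 0, 18]
  [9, 15, 1, 0]

This is the Floyd-Warshall all-pairs shortest-path computation. For each intermediate vertex k = 0, 1, …, 3, update dist[i][j] ← min(dist[i][j], dist[i][k] + dist[k][j]). The final matrix gives, for each (i, j), the minimum total weight of any directed path from i to j (possibly empty when i = j).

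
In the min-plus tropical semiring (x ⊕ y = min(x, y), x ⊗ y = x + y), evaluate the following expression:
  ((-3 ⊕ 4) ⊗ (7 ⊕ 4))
((-3 ⊕ 4) ⊗ (7 ⊕ 4)) = 1

Expand innermost to outermost. Recall ⊕ takes the minimum of its arguments and ⊗ takes their sum. Working out the expression ((-3 ⊕ 4) ⊗ (7 ⊕ 4)) gives 1.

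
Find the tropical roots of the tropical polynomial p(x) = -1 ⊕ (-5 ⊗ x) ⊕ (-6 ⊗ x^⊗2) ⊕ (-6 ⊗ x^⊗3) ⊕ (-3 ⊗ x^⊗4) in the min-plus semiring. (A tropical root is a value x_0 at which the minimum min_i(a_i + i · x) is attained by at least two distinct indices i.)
Roots: {-3, 0, 1, 4}

Each tropical root is a break point of the lower envelope of the lines y = a_i + i · x (there are 5 lines, with slopes 0, 1, ..., 4). Only the lines that attain the minimum somewhere contribute to roots; other lines are dominated. Here the surviving (envelope) indices are i = 4, i = 3, i = 2, i = 1, i = 0.
Intersections between consecutive envelope lines give the roots: for adjacent envelope indices i < j the intersection is x = (a_i − a_j) / (j − i). Reading off the sorted break points: {-3, 0, 1, 4}.
Verification: at each break x_0, at least two indices attain the minimum of min_i(a_i + i · x_0).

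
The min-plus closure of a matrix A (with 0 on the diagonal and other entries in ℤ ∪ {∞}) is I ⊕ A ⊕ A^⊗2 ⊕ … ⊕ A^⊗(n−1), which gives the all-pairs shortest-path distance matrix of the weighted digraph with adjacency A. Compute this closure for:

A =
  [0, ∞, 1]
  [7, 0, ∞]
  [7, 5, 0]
Closure =
  [0, 6, 1]
  [7, 0, 8]
  [7, 5, 0]

This is the Floyd-Warshall all-pairs shortest-path computation. For each intermediate vertex k = 0, 1, …, 2, update dist[i][j] ← min(dist[i][j], dist[i][k] + dist[k][j]). The final matrix gives, for each (i, j), the minimum total weight of any directed path from i to j (possibly empty when i = j).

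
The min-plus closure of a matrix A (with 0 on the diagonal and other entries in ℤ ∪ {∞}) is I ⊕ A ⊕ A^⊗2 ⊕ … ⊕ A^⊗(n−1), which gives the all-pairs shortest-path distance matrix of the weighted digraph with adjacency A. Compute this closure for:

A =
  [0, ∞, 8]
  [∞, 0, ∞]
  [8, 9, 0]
Closure =
  [0, 17, 8]
  [∞, 0, ∞]
  [8, 9, 0]

This is the Floyd-Warshall all-pairs shortest-path computation. For each intermediate vertex k = 0, 1, …, 2, update dist[i][j] ← min(dist[i][j], dist[i][k] + dist[k][j]). The final matrix gives, for each (i, j), the minimum total weight of any directed path from i to j (possibly empty when i = j).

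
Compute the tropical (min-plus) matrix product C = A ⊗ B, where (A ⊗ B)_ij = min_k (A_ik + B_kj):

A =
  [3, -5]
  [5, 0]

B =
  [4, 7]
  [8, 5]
A ⊗ B =
  [3, 0]
  [8, 5]

Apply the min-plus product entry-by-entry:
  C[0][0] = min over k of (A[0][0] + B[0][0] = 3 + 4 = 7, A[0][1] + B[1][0] = -5 + 8 = 3) = 3 (attained at k = 1)
  C[0][1] = min over k of (A[0][0] + B[0][1] = 3 + 7 = 10, A[0][1] + B[1][1] = -5 + 5 = 0) = 0 (attained at k = 1)
  C[1][0] = min over k of (A[1][0] + B[0][0] = 5 + 4 = 9, A[1][1] + B[1][0] = 0 + 8 = 8) = 8 (attained at k = 1)
  C[1][1] = min over k of (A[1][0] + B[0][1] = 5 + 7 = 12, A[1][1] + B[1][1] = 0 + 5 = 5) = 5 (attained at k = 1)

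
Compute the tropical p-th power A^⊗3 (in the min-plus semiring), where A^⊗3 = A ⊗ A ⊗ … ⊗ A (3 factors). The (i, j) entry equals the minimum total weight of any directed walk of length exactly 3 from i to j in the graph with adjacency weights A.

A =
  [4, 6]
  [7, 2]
A^⊗3 =
  [12, 10]
  [11, 6]

Each entry (A^⊗3)_ij equals the minimum over all length-3 walks i = v_0 → v_1 → … → v_3 = j of Σ_t A[v_t][v_{t+1}]. For example, for (i, j) = (0, 1) we minimise over 4 possible intermediate vertex sequences; the minimum is 10, attained along the walk 0 → 1 → 1 → 1.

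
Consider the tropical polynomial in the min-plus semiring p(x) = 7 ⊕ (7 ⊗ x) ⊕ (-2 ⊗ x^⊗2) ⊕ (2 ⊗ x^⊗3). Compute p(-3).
p(-3) = -8

A tropical monomial a ⊗ x^⊗i evaluates to a + i · x. Evaluating each term at x = -3:
  Term 0 contributes 7 + 0 · -3 = 7
  Term 1 contributes 7 + 1 · -3 = 4
  Term 2 contributes -2 + 2 · -3 = -8
  Term 3 contributes 2 + 3 · -3 = -7
p(-3) = ⊕ of these = min[7, 4, -8, -7] = -8.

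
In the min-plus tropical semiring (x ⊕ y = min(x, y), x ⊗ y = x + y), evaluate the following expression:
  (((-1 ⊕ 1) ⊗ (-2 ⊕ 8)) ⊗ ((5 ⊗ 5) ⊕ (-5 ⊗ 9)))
(((-1 ⊕ 1) ⊗ (-2 ⊕ 8)) ⊗ ((5 ⊗ 5) ⊕ (-5 ⊗ 9))) = 1

Expand innermost to outermost. Recall ⊕ takes the minimum of its arguments and ⊗ takes their sum. Working out the expression (((-1 ⊕ 1) ⊗ (-2 ⊕ 8)) ⊗ ((5 ⊗ 5) ⊕ (-5 ⊗ 9))) gives 1.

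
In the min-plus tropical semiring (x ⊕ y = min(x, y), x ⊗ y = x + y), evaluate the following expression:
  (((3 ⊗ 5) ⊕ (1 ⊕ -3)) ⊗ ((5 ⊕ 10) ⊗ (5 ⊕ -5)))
(((3 ⊗ 5) ⊕ (1 ⊕ -3)) ⊗ ((5 ⊕ 10) ⊗ (5 ⊕ -5))) = -3

Expand innermost to outermost. Recall ⊕ takes the minimum of its arguments and ⊗ takes their sum. Working out the expression (((3 ⊗ 5) ⊕ (1 ⊕ -3)) ⊗ ((5 ⊕ 10) ⊗ (5 ⊕ -5))) gives -3.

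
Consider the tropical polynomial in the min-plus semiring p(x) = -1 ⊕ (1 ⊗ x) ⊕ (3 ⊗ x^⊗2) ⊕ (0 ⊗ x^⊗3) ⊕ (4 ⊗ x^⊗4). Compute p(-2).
p(-2) = -6

A tropical monomial a ⊗ x^⊗i evaluates to a + i · x. Evaluating each term at x = -2:
  Term 0 contributes -1 + 0 · -2 = -1
  Term 1 contributes 1 + 1 · -2 = -1
  Term 2 contributes 3 + 2 · -2 = -1
  Term 3 contributes 0 + 3 · -2 = -6
  Term 4 contributes 4 + 4 · -2 = -4
p(-2) = ⊕ of these = min[-1, -1, -1, -6, -4] = -6.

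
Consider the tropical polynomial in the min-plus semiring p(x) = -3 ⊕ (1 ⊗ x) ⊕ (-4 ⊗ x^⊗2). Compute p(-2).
p(-2) = -8

A tropical monomial a ⊗ x^⊗i evaluates to a + i · x. Evaluating each term at x = -2:
  Term 0 contributes -3 + 0 · -2 = -3
  Term 1 contributes 1 + 1 · -2 = -1
  Term 2 contributes -4 + 2 · -2 = -8
p(-2) = ⊕ of these = min[-3, -1, -8] = -8.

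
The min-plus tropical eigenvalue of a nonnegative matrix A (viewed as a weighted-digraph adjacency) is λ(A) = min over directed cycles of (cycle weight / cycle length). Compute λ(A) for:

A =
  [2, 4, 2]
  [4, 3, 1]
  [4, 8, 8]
λ(A) = 2

Enumerate directed cycles and compute their means (weight / length). Sample:
  cycle 0 → 0: weight = 2, length = 1, mean = 2/1 ≈ 2.000
  cycle 1 → 1: weight = 3, length = 1, mean = 3/1 ≈ 3.000
  cycle 2 → 2: weight = 8, length = 1, mean = 8/1 ≈ 8.000
  cycle 0 → 1 → 0: weight = 8, length = 2, mean = 8/2 ≈ 4.000
  cycle 0 → 2 → 0: weight = 6, length = 2, mean = 6/2 ≈ 3.000
  cycle 1 → 0 → 1: weight = 8, length = 2, mean = 8/2 ≈ 4.000
Minimum mean = 2.000, attained e.g. along the cycle 0 → 0 with weight 2 and length 1. So λ(A) = 2/1 = 2.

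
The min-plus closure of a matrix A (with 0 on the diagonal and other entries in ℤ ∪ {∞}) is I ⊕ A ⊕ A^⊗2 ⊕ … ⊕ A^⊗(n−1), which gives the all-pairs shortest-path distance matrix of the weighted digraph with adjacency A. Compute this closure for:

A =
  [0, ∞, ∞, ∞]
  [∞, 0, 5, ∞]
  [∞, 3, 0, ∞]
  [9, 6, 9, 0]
Closure =
  [0, ∞, ∞, ∞]
  [∞, 0, 5, ∞]
  [∞, 3, 0, ∞]
  [9, 6, 9, 0]

This is the Floyd-Warshall all-pairs shortest-path computation. For each intermediate vertex k = 0, 1, …, 3, update dist[i][j] ← min(dist[i][j], dist[i][k] + dist[k][j]). The final matrix gives, for each (i, j), the minimum total weight of any directed path from i to j (possibly empty when i = j).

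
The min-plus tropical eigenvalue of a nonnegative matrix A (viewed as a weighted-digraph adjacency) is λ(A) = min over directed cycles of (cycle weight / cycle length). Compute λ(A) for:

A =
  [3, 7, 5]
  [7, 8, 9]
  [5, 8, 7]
λ(A) = 3

Enumerate directed cycles and compute their means (weight / length). Sample:
  cycle 0 → 0: weight = 3, length = 1, mean = 3/1 ≈ 3.000
  cycle 1 → 1: weight = 8, length = 1, mean = 8/1 ≈ 8.000
  cycle 2 → 2: weight = 7, length = 1, mean = 7/1 ≈ 7.000
  cycle 0 → 1 → 0: weight = 14, length = 2, mean = 14/2 ≈ 7.000
  cycle 0 → 2 → 0: weight = 10, length = 2, mean = 10/2 ≈ 5.000
  cycle 1 → 0 → 1: weight = 14, length = 2, mean = 14/2 ≈ 7.000
Minimum mean = 3.000, attained e.g. along the cycle 0 → 0 with weight 3 and length 1. So λ(A) = 3/1 = 3.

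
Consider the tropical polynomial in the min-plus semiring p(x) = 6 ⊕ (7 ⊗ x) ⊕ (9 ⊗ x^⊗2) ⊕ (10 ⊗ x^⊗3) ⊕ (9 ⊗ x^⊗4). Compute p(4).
p(4) = 6

A tropical monomial a ⊗ x^⊗i evaluates to a + i · x. Evaluating each term at x = 4:
  Term 0 contributes 6 + 0 · 4 = 6
  Term 1 contributes 7 + 1 · 4 = 11
  Term 2 contributes 9 + 2 · 4 = 17
  Term 3 contributes 10 + 3 · 4 = 22
  Term 4 contributes 9 + 4 · 4 = 25
p(4) = ⊕ of these = min[6, 11, 17, 22, 25] = 6.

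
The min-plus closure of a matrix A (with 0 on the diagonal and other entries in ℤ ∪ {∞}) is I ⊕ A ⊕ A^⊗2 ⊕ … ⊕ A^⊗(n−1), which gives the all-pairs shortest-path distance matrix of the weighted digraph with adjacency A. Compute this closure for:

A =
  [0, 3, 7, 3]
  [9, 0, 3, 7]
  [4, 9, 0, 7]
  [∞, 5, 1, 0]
Closure =
  [0, 3, 4, 3]
  [7, 0, 3, 7]
  [4, 7, 0, 7]
  [5, 5, 1, 0]

This is the Floyd-Warshall all-pairs shortest-path computation. For each intermediate vertex k = 0, 1, …, 3, update dist[i][j] ← min(dist[i][j], dist[i][k] + dist[k][j]). The final matrix gives, for each (i, j), the minimum total weight of any directed path from i to j (possibly empty when i = j).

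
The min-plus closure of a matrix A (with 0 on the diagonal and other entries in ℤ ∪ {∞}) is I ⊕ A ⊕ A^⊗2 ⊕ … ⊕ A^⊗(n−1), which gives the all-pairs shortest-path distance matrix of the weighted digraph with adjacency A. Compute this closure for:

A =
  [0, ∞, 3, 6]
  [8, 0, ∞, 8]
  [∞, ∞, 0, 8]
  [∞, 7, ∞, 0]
Closure =
  [0, 13, 3, 6]
  [8, 0, 11, 8]
  [23, 15, 0, 8]
  [15, 7, 18, 0]

This is the Floyd-Warshall all-pairs shortest-path computation. For each intermediate vertex k = 0, 1, …, 3, update dist[i][j] ← min(dist[i][j], dist[i][k] + dist[k][j]). The final matrix gives, for each (i, j), the minimum total weight of any directed path from i to j (possibly empty when i = j).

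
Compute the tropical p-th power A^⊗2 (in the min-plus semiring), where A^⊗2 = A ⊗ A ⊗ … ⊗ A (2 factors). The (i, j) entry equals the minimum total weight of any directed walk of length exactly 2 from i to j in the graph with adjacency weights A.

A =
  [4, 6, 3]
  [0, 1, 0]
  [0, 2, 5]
A^⊗2 =
  [3, 5, 6]
  [0, 2, 1]
  [2, 3, 2]

Each entry (A^⊗2)_ij equals the minimum over all length-2 walks i = v_0 → v_1 → … → v_2 = j of Σ_t A[v_t][v_{t+1}]. For example, for (i, j) = (0, 2) we minimise over 3 possible intermediate vertex sequences; the minimum is 6, attained along the walk 0 → 1 → 2.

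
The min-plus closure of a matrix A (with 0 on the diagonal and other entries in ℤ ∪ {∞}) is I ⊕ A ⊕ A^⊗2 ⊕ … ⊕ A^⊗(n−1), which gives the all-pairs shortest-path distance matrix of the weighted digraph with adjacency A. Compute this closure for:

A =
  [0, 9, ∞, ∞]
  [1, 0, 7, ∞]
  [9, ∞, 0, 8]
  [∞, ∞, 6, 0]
Closure =
  [0, 9, 16, 24]
  [1, 0, 7, 15]
  [9, 18, 0, 8]
  [15, 24, 6, 0]

This is the Floyd-Warshall all-pairs shortest-path computation. For each intermediate vertex k = 0, 1, …, 3, update dist[i][j] ← min(dist[i][j], dist[i][k] + dist[k][j]). The final matrix gives, for each (i, j), the minimum total weight of any directed path from i to j (possibly empty when i = j).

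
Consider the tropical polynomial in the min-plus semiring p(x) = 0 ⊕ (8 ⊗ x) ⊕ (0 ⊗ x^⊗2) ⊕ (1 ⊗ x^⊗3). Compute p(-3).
p(-3) = -8

A tropical monomial a ⊗ x^⊗i evaluates to a + i · x. Evaluating each term at x = -3:
  Term 0 contributes 0 + 0 · -3 = 0
  Term 1 contributes 8 + 1 · -3 = 5
  Term 2 contributes 0 + 2 · -3 = -6
  Term 3 contributes 1 + 3 · -3 = -8
p(-3) = ⊕ of these = min[0, 5, -6, -8] = -8.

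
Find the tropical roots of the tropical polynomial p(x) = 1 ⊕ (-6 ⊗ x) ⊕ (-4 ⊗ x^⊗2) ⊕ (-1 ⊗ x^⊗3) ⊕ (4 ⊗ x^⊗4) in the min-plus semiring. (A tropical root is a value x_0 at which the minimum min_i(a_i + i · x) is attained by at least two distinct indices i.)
Roots: {-5, -3, -2, 7}

Each tropical root is a break point of the lower envelope of the lines y = a_i + i · x (there are 5 lines, with slopes 0, 1, ..., 4). Only the lines that attain the minimum somewhere contribute to roots; other lines are dominated. Here the surviving (envelope) indices are i = 4, i = 3, i = 2, i = 1, i = 0.
Intersections between consecutive envelope lines give the roots: for adjacent envelope indices i < j the intersection is x = (a_i − a_j) / (j − i). Reading off the sorted break points: {-5, -3, -2, 7}.
Verification: at each break x_0, at least two indices attain the minimum of min_i(a_i + i · x_0).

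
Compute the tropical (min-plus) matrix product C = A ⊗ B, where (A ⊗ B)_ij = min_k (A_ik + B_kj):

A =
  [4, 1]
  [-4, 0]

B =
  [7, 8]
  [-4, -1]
A ⊗ B =
  [-3, 0]
  [-4, -1]

Apply the min-plus product entry-by-entry:
  C[0][0] = min over k of (A[0][0] + B[0][0] = 4 + 7 = 11, A[0][1] + B[1][0] = 1 + -4 = -3) = -3 (attained at k = 1)
  C[0][1] = min over k of (A[0][0] + B[0][1] = 4 + 8 = 12, A[0][1] + B[1][1] = 1 + -1 = 0) = 0 (attained at k = 1)
  C[1][0] = min over k of (A[1][0] + B[0][0] = -4 + 7 = 3, A[1][1] + B[1][0] = 0 + -4 = -4) = -4 (attained at k = 1)
  C[1][1] = min over k of (A[1][0] + B[0][1] = -4 + 8 = 4, A[1][1] + B[1][1] = 0 + -1 = -1) = -1 (attained at k = 1)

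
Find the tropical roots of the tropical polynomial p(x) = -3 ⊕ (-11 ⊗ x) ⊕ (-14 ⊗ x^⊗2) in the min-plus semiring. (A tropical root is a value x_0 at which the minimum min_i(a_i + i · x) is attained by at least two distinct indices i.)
Roots: {3, 8}

Each tropical root is a break point of the lower envelope of the lines y = a_i + i · x (there are 3 lines, with slopes 0, 1, ..., 2). Only the lines that attain the minimum somewhere contribute to roots; other lines are dominated. Here the surviving (envelope) indices are i = 2, i = 1, i = 0.
Intersections between consecutive envelope lines give the roots: for adjacent envelope indices i < j the intersection is x = (a_i − a_j) / (j − i). Reading off the sorted break points: {3, 8}.
Verification: at each break x_0, at least two indices attain the minimum of min_i(a_i + i · x_0).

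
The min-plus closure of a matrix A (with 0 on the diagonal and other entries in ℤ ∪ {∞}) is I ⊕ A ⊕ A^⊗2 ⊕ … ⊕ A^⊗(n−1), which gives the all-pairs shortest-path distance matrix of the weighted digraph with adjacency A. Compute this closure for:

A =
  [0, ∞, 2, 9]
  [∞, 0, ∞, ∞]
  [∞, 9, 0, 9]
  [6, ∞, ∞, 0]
Closure =
  [0, 11, 2, 9]
  [∞, 0, ∞, ∞]
  [15, 9, 0, 9]
  [6, 17, 8, 0]

This is the Floyd-Warshall all-pairs shortest-path computation. For each intermediate vertex k = 0, 1, …, 3, update dist[i][j] ← min(dist[i][j], dist[i][k] + dist[k][j]). The final matrix gives, for each (i, j), the minimum total weight of any directed path from i to j (possibly empty when i = j).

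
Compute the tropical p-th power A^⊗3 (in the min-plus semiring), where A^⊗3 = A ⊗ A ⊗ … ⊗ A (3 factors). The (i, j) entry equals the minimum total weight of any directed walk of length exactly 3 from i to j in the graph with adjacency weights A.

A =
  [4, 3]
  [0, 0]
A^⊗3 =
  [3, 3]
  [0, 0]

Each entry (A^⊗3)_ij equals the minimum over all length-3 walks i = v_0 → v_1 → … → v_3 = j of Σ_t A[v_t][v_{t+1}]. For example, for (i, j) = (0, 1) we minimise over 4 possible intermediate vertex sequences; the minimum is 3, attained along the walk 0 → 1 → 1 → 1.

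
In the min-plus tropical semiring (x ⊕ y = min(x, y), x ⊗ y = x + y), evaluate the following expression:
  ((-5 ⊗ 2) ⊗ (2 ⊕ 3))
((-5 ⊗ 2) ⊗ (2 ⊕ 3)) = -1

Expand innermost to outermost. Recall ⊕ takes the minimum of its arguments and ⊗ takes their sum. Working out the expression ((-5 ⊗ 2) ⊗ (2 ⊕ 3)) gives -1.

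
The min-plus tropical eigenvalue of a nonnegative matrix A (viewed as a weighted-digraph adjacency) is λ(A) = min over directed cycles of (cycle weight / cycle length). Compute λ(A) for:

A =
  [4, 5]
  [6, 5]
λ(A) = 4

Enumerate directed cycles and compute their means (weight / length). Sample:
  cycle 0 → 0: weight = 4, length = 1, mean = 4/1 ≈ 4.000
  cycle 1 → 1: weight = 5, length = 1, mean = 5/1 ≈ 5.000
  cycle 0 → 1 → 0: weight = 11, length = 2, mean = 11/2 ≈ 5.500
  cycle 1 → 0 → 1: weight = 11, length = 2, mean = 11/2 ≈ 5.500
Minimum mean = 4.000, attained e.g. along the cycle 0 → 0 with weight 4 and length 1. So λ(A) = 4/1 = 4.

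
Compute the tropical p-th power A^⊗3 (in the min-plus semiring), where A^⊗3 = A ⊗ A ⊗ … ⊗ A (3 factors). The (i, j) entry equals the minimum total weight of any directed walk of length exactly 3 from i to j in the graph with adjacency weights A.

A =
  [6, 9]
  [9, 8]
A^⊗3 =
  [18, 21]
  [21, 24]

Each entry (A^⊗3)_ij equals the minimum over all length-3 walks i = v_0 → v_1 → … → v_3 = j of Σ_t A[v_t][v_{t+1}]. For example, for (i, j) = (0, 1) we minimise over 4 possible intermediate vertex sequences; the minimum is 21, attained along the walk 0 → 0 → 0 → 1.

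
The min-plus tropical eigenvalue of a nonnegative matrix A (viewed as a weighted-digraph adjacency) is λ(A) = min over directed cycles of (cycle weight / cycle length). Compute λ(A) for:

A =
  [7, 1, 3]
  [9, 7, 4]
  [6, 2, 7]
λ(A) = 3

Enumerate directed cycles and compute their means (weight / length). Sample:
  cycle 0 → 0: weight = 7, length = 1, mean = 7/1 ≈ 7.000
  cycle 1 → 1: weight = 7, length = 1, mean = 7/1 ≈ 7.000
  cycle 2 → 2: weight = 7, length = 1, mean = 7/1 ≈ 7.000
  cycle 0 → 1 → 0: weight = 10, length = 2, mean = 10/2 ≈ 5.000
  cycle 0 → 2 → 0: weight = 9, length = 2, mean = 9/2 ≈ 4.500
  cycle 1 → 0 → 1: weight = 10, length = 2, mean = 10/2 ≈ 5.000
Minimum mean = 3.000, attained e.g. along the cycle 1 → 2 → 1 with weight 6 and length 2. So λ(A) = 6/2 = 3.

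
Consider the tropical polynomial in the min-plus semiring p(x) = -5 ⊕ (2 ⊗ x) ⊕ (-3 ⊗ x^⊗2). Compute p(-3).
p(-3) = -9

A tropical monomial a ⊗ x^⊗i evaluates to a + i · x. Evaluating each term at x = -3:
  Term 0 contributes -5 + 0 · -3 = -5
  Term 1 contributes 2 + 1 · -3 = -1
  Term 2 contributes -3 + 2 · -3 = -9
p(-3) = ⊕ of these = min[-5, -1, -9] = -9.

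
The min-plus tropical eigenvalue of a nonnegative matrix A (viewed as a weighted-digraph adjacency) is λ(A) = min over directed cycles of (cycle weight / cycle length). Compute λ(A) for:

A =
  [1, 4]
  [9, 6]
λ(A) = 1

Enumerate directed cycles and compute their means (weight / length). Sample:
  cycle 0 → 0: weight = 1, length = 1, mean = 1/1 ≈ 1.000
  cycle 1 → 1: weight = 6, length = 1, mean = 6/1 ≈ 6.000
  cycle 0 → 1 → 0: weight = 13, length = 2, mean = 13/2 ≈ 6.500
  cycle 1 → 0 → 1: weight = 13, length = 2, mean = 13/2 ≈ 6.500
Minimum mean = 1.000, attained e.g. along the cycle 0 → 0 with weight 1 and length 1. So λ(A) = 1/1 = 1.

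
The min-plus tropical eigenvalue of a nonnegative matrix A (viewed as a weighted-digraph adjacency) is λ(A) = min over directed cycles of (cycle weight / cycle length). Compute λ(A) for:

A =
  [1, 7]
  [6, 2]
λ(A) = 1

Enumerate directed cycles and compute their means (weight / length). Sample:
  cycle 0 → 0: weight = 1, length = 1, mean = 1/1 ≈ 1.000
  cycle 1 → 1: weight = 2, length = 1, mean = 2/1 ≈ 2.000
  cycle 0 → 1 → 0: weight = 13, length = 2, mean = 13/2 ≈ 6.500
  cycle 1 → 0 → 1: weight = 13, length = 2, mean = 13/2 ≈ 6.500
Minimum mean = 1.000, attained e.g. along the cycle 0 → 0 with weight 1 and length 1. So λ(A) = 1/1 = 1.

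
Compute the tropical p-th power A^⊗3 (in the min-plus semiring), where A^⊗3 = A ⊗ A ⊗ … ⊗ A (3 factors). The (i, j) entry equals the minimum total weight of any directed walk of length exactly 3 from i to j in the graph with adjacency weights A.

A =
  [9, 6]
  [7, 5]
A^⊗3 =
  [18, 16]
  [17, 15]

Each entry (A^⊗3)_ij equals the minimum over all length-3 walks i = v_0 → v_1 → … → v_3 = j of Σ_t A[v_t][v_{t+1}]. For example, for (i, j) = (0, 1) we minimise over 4 possible intermediate vertex sequences; the minimum is 16, attained along the walk 0 → 1 → 1 → 1.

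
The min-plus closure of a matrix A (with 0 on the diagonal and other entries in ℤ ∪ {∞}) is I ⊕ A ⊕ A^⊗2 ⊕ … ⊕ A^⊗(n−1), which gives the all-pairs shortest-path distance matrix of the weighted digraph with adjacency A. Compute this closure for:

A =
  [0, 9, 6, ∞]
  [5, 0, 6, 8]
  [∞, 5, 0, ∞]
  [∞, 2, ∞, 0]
Closure =
  [0, 9, 6, 17]
  [5, 0, 6, 8]
  [10, 5, 0, 13]
  [7, 2, 8, 0]

This is the Floyd-Warshall all-pairs shortest-path computation. For each intermediate vertex k = 0, 1, …, 3, update dist[i][j] ← min(dist[i][j], dist[i][k] + dist[k][j]). The final matrix gives, for each (i, j), the minimum total weight of any directed path from i to j (possibly empty when i = j).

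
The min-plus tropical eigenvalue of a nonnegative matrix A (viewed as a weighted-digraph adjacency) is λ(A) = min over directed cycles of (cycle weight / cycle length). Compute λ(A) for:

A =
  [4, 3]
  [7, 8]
λ(A) = 4

Enumerate directed cycles and compute their means (weight / length). Sample:
  cycle 0 → 0: weight = 4, length = 1, mean = 4/1 ≈ 4.000
  cycle 1 → 1: weight = 8, length = 1, mean = 8/1 ≈ 8.000
  cycle 0 → 1 → 0: weight = 10, length = 2, mean = 10/2 ≈ 5.000
  cycle 1 → 0 → 1: weight = 10, length = 2, mean = 10/2 ≈ 5.000
Minimum mean = 4.000, attained e.g. along the cycle 0 → 0 with weight 4 and length 1. So λ(A) = 4/1 = 4.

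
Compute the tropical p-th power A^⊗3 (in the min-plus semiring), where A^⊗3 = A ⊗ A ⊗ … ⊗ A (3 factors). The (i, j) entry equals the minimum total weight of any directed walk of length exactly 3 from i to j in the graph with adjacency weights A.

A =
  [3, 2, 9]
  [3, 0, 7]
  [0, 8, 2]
A^⊗3 =
  [5, 2, 9]
  [3, 0, 7]
  [4, 2, 6]

Each entry (A^⊗3)_ij equals the minimum over all length-3 walks i = v_0 → v_1 → … → v_3 = j of Σ_t A[v_t][v_{t+1}]. For example, for (i, j) = (0, 2) we minimise over 9 possible intermediate vertex sequences; the minimum is 9, attained along the walk 0 → 1 → 1 → 2.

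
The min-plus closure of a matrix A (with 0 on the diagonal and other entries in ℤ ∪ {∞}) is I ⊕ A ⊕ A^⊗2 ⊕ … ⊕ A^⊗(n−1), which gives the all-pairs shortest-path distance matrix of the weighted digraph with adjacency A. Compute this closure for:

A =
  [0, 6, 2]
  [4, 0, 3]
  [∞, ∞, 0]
Closure =
  [0, 6, 2]
  [4, 0, 3]
  [∞, ∞, 0]

This is the Floyd-Warshall all-pairs shortest-path computation. For each intermediate vertex k = 0, 1, …, 2, update dist[i][j] ← min(dist[i][j], dist[i][k] + dist[k][j]). The final matrix gives, for each (i, j), the minimum total weight of any directed path from i to j (possibly empty when i = j).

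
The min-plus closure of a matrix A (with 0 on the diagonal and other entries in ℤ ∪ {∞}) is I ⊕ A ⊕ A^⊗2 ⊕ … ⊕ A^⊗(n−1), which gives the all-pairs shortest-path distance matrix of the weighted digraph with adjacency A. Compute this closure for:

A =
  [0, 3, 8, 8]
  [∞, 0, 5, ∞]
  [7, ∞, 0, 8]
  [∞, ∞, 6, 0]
Closure =
  [0, 3, 8, 8]
  [12, 0, 5, 13]
  [7, 10, 0, 8]
  [13, 16, 6, 0]

This is the Floyd-Warshall all-pairs shortest-path computation. For each intermediate vertex k = 0, 1, …, 3, update dist[i][j] ← min(dist[i][j], dist[i][k] + dist[k][j]). The final matrix gives, for each (i, j), the minimum total weight of any directed path from i to j (possibly empty when i = j).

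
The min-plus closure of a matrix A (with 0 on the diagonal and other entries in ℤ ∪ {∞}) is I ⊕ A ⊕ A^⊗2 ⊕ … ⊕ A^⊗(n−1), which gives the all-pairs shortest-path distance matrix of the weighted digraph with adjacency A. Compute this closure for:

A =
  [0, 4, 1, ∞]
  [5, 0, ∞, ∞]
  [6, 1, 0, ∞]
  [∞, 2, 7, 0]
Closure =
  [0, 2, 1, ∞]
  [5, 0, 6, ∞]
  [6, 1, 0, ∞]
  [7, 2, 7, 0]

This is the Floyd-Warshall all-pairs shortest-path computation. For each intermediate vertex k = 0, 1, …, 3, update dist[i][j] ← min(dist[i][j], dist[i][k] + dist[k][j]). The final matrix gives, for each (i, j), the minimum total weight of any directed path from i to j (possibly empty when i = j).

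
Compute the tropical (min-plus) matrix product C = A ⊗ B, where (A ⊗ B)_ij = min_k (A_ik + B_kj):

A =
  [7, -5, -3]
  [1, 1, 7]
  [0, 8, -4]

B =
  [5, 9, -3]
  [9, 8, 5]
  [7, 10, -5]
A ⊗ B =
  [4, 3, -8]
  [6, 9, -2]
  [3, 6, -9]

Apply the min-plus product entry-by-entry:
  C[0][0] = min over k of (A[0][0] + B[0][0] = 7 + 5 = 12, A[0][1] + B[1][0] = -5 + 9 = 4, A[0][2] + B[2][0] = -3 + 7 = 4) = 4 (attained at k = 1)
  C[0][1] = min over k of (A[0][0] + B[0][1] = 7 + 9 = 16, A[0][1] + B[1][1] = -5 + 8 = 3, A[0][2] + B[2][1] = -3 + 10 = 7) = 3 (attained at k = 1)
  C[0][2] = min over k of (A[0][0] + B[0][2] = 7 + -3 = 4, A[0][1] + B[1][2] = -5 + 5 = 0, A[0][2] + B[2][2] = -3 + -5 = -8) = -8 (attained at k = 2)
  C[1][0] = min over k of (A[1][0] + B[0][0] = 1 + 5 = 6, A[1][1] + B[1][0] = 1 + 9 = 10, A[1][2] + B[2][0] = 7 + 7 = 14) = 6 (attained at k = 0)
  C[1][1] = min over k of (A[1][0] + B[0][1] = 1 + 9 = 10, A[1][1] + B[1][1] = 1 + 8 = 9, A[1][2] + B[2][1] = 7 + 10 = 17) = 9 (attained at k = 1)
  C[1][2] = min over k of (A[1][0] + B[0][2] = 1 + -3 = -2, A[1][1] + B[1][2] = 1 + 5 = 6, A[1][2] + B[2][2] = 7 + -5 = 2) = -2 (attained at k = 0)
  C[2][0] = min over k of (A[2][0] + B[0][0] = 0 + 5 = 5, A[2][1] + B[1][0] = 8 + 9 = 17, A[2][2] + B[2][0] = -4 + 7 = 3) = 3 (attained at k = 2)
  C[2][1] = min over k of (A[2][0] + B[0][1] = 0 + 9 = 9, A[2][1] + B[1][1] = 8 + 8 = 16, A[2][2] + B[2][1] = -4 + 10 = 6) = 6 (attained at k = 2)
  C[2][2] = min over k of (A[2][0] + B[0][2] = 0 + -3 = -3, A[2][1] + B[1][2] = 8 + 5 = 13, A[2][2] + B[2][2] = -4 + -5 = -9) = -9 (attained at k = 2)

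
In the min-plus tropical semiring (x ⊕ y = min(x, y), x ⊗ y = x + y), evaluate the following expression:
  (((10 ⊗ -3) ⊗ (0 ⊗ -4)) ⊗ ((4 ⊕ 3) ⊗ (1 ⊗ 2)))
(((10 ⊗ -3) ⊗ (0 ⊗ -4)) ⊗ ((4 ⊕ 3) ⊗ (1 ⊗ 2))) = 9

Expand innermost to outermost. Recall ⊕ takes the minimum of its arguments and ⊗ takes their sum. Working out the expression (((10 ⊗ -3) ⊗ (0 ⊗ -4)) ⊗ ((4 ⊕ 3) ⊗ (1 ⊗ 2))) gives 9.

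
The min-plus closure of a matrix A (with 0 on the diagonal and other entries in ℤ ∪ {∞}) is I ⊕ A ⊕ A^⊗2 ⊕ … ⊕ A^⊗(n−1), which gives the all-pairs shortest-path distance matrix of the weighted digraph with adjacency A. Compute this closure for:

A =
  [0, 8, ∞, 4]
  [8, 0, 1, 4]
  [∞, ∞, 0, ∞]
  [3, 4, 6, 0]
Closure =
  [0, 8, 9, 4]
  [7, 0, 1, 4]
  [∞, ∞, 0, ∞]
  [3, 4, 5, 0]

This is the Floyd-Warshall all-pairs shortest-path computation. For each intermediate vertex k = 0, 1, …, 3, update dist[i][j] ← min(dist[i][j], dist[i][k] + dist[k][j]). The final matrix gives, for each (i, j), the minimum total weight of any directed path from i to j (possibly empty when i = j).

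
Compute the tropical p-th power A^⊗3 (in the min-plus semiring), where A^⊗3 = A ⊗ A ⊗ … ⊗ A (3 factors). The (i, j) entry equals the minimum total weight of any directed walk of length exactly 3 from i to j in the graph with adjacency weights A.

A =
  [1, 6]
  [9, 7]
A^⊗3 =
  [3, 8]
  [11, 16]

Each entry (A^⊗3)_ij equals the minimum over all length-3 walks i = v_0 → v_1 → … → v_3 = j of Σ_t A[v_t][v_{t+1}]. For example, for (i, j) = (0, 1) we minimise over 4 possible intermediate vertex sequences; the minimum is 8, attained along the walk 0 → 0 → 0 → 1.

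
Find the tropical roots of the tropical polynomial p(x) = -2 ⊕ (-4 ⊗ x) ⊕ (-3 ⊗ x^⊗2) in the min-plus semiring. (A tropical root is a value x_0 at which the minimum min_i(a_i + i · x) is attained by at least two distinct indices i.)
Roots: {-1, 2}

Each tropical root is a break point of the lower envelope of the lines y = a_i + i · x (there are 3 lines, with slopes 0, 1, ..., 2). Only the lines that attain the minimum somewhere contribute to roots; other lines are dominated. Here the surviving (envelope) indices are i = 2, i = 1, i = 0.
Intersections between consecutive envelope lines give the roots: for adjacent envelope indices i < j the intersection is x = (a_i − a_j) / (j − i). Reading off the sorted break points: {-1, 2}.
Verification: at each break x_0, at least two indices attain the minimum of min_i(a_i + i · x_0).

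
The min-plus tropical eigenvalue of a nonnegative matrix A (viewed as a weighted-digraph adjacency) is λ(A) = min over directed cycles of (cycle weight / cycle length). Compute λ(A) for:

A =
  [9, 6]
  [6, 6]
λ(A) = 6

Enumerate directed cycles and compute their means (weight / length). Sample:
  cycle 0 → 0: weight = 9, length = 1, mean = 9/1 ≈ 9.000
  cycle 1 → 1: weight = 6, length = 1, mean = 6/1 ≈ 6.000
  cycle 0 → 1 → 0: weight = 12, length = 2, mean = 12/2 ≈ 6.000
  cycle 1 → 0 → 1: weight = 12, length = 2, mean = 12/2 ≈ 6.000
Minimum mean = 6.000, attained e.g. along the cycle 1 → 1 with weight 6 and length 1. So λ(A) = 6/1 = 6.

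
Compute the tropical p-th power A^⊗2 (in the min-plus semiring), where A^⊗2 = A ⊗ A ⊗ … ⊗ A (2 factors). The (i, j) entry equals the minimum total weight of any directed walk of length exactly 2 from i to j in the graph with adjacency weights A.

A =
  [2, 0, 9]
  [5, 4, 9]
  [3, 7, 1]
A^⊗2 =
  [4, 2, 9]
  [7, 5, 10]
  [4, 3, 2]

Each entry (A^⊗2)_ij equals the minimum over all length-2 walks i = v_0 → v_1 → … → v_2 = j of Σ_t A[v_t][v_{t+1}]. For example, for (i, j) = (0, 2) we minimise over 3 possible intermediate vertex sequences; the minimum is 9, attained along the walk 0 → 1 → 2.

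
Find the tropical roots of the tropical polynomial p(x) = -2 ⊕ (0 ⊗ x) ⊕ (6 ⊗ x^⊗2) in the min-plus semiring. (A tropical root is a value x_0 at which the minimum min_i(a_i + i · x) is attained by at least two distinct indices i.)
Roots: {-6, -2}

Each tropical root is a break point of the lower envelope of the lines y = a_i + i · x (there are 3 lines, with slopes 0, 1, ..., 2). Only the lines that attain the minimum somewhere contribute to roots; other lines are dominated. Here the surviving (envelope) indices are i = 2, i = 1, i = 0.
Intersections between consecutive envelope lines give the roots: for adjacent envelope indices i < j the intersection is x = (a_i − a_j) / (j − i). Reading off the sorted break points: {-6, -2}.
Verification: at each break x_0, at least two indices attain the minimum of min_i(a_i + i · x_0).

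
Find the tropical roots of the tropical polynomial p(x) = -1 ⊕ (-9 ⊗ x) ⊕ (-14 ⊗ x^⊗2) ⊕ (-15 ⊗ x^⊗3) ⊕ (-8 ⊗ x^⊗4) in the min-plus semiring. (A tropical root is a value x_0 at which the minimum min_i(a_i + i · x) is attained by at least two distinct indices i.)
Roots: {-7, 1, 5, 8}

Each tropical root is a break point of the lower envelope of the lines y = a_i + i · x (there are 5 lines, with slopes 0, 1, ..., 4). Only the lines that attain the minimum somewhere contribute to roots; other lines are dominated. Here the surviving (envelope) indices are i = 4, i = 3, i = 2, i = 1, i = 0.
Intersections between consecutive envelope lines give the roots: for adjacent envelope indices i < j the intersection is x = (a_i − a_j) / (j − i). Reading off the sorted break points: {-7, 1, 5, 8}.
Verification: at each break x_0, at least two indices attain the minimum of min_i(a_i + i · x_0).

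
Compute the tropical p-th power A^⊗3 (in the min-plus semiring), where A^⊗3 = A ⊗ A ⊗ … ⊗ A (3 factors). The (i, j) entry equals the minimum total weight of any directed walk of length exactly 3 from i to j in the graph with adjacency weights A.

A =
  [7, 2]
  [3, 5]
A^⊗3 =
  [10, 7]
  [8, 10]

Each entry (A^⊗3)_ij equals the minimum over all length-3 walks i = v_0 → v_1 → … → v_3 = j of Σ_t A[v_t][v_{t+1}]. For example, for (i, j) = (0, 1) we minimise over 4 possible intermediate vertex sequences; the minimum is 7, attained along the walk 0 → 1 → 0 → 1.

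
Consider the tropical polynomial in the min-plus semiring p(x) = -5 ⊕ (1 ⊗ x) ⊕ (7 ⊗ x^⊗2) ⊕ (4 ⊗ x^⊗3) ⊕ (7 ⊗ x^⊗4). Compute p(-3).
p(-3) = -5

A tropical monomial a ⊗ x^⊗i evaluates to a + i · x. Evaluating each term at x = -3:
  Term 0 contributes -5 + 0 · -3 = -5
  Term 1 contributes 1 + 1 · -3 = -2
  Term 2 contributes 7 + 2 · -3 = 1
  Term 3 contributes 4 + 3 · -3 = -5
  Term 4 contributes 7 + 4 · -3 = -5
p(-3) = ⊕ of these = min[-5, -2, 1, -5, -5] = -5.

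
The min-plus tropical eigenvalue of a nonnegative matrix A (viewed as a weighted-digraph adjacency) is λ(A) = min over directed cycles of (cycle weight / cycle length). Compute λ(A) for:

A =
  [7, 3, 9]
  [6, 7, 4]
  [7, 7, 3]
λ(A) = 3

Enumerate directed cycles and compute their means (weight / length). Sample:
  cycle 0 → 0: weight = 7, length = 1, mean = 7/1 ≈ 7.000
  cycle 1 → 1: weight = 7, length = 1, mean = 7/1 ≈ 7.000
  cycle 2 → 2: weight = 3, length = 1, mean = 3/1 ≈ 3.000
  cycle 0 → 1 → 0: weight = 9, length = 2, mean = 9/2 ≈ 4.500
  cycle 0 → 2 → 0: weight = 16, length = 2, mean = 16/2 ≈ 8.000
  cycle 1 → 0 → 1: weight = 9, length = 2, mean = 9/2 ≈ 4.500
Minimum mean = 3.000, attained e.g. along the cycle 2 → 2 with weight 3 and length 1. So λ(A) = 3/1 = 3.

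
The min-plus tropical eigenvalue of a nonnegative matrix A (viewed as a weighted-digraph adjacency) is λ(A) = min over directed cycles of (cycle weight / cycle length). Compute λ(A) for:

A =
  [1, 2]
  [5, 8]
λ(A) = 1

Enumerate directed cycles and compute their means (weight / length). Sample:
  cycle 0 → 0: weight = 1, length = 1, mean = 1/1 ≈ 1.000
  cycle 1 → 1: weight = 8, length = 1, mean = 8/1 ≈ 8.000
  cycle 0 → 1 → 0: weight = 7, length = 2, mean = 7/2 ≈ 3.500
  cycle 1 → 0 → 1: weight = 7, length = 2, mean = 7/2 ≈ 3.500
Minimum mean = 1.000, attained e.g. along the cycle 0 → 0 with weight 1 and length 1. So λ(A) = 1/1 = 1.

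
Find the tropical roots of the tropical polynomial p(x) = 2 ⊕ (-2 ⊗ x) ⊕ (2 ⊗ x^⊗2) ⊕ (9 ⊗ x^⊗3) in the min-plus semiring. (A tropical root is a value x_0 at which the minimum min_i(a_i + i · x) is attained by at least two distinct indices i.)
Roots: {-7, -4, 4}

Each tropical root is a break point of the lower envelope of the lines y = a_i + i · x (there are 4 lines, with slopes 0, 1, ..., 3). Only the lines that attain the minimum somewhere contribute to roots; other lines are dominated. Here the surviving (envelope) indices are i = 3, i = 2, i = 1, i = 0.
Intersections between consecutive envelope lines give the roots: for adjacent envelope indices i < j the intersection is x = (a_i − a_j) / (j − i). Reading off the sorted break points: {-7, -4, 4}.
Verification: at each break x_0, at least two indices attain the minimum of min_i(a_i + i · x_0).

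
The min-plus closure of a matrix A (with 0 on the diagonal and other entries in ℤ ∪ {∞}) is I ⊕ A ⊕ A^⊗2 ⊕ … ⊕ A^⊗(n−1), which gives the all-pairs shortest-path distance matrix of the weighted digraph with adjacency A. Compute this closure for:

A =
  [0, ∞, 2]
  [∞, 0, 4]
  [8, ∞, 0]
Closure =
  [0, ∞, 2]
  [12, 0, 4]
  [8, ∞, 0]

This is the Floyd-Warshall all-pairs shortest-path computation. For each intermediate vertex k = 0, 1, …, 2, update dist[i][j] ← min(dist[i][j], dist[i][k] + dist[k][j]). The final matrix gives, for each (i, j), the minimum total weight of any directed path from i to j (possibly empty when i = j).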